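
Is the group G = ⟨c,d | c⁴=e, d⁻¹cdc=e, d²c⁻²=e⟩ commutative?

c·d = cd but d·c = cd⁻¹, so c·d ≠ d·c and G is not abelian.

Answer: No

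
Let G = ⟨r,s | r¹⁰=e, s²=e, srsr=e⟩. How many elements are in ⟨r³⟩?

|⟨r³⟩| equals the order of r³. Compute successive powers until reaching e:
  (r³)¹ = r³, (r³)² = r⁶, (r³)³ = r⁹, (r³)⁴ = r², (r³)⁵ = r⁵, (r³)⁶ = r⁸, (r³)⁷ = r, (r³)⁸ = r⁴, (r³)⁹ = r⁷, (r³)¹⁰ = e.
The smallest positive k with (r³)ᵏ = e is 10, so |⟨r³⟩| = 10.

Answer: 10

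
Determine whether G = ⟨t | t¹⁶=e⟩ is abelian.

G has a single generator, so G is cyclic and hence abelian.

Answer: Yes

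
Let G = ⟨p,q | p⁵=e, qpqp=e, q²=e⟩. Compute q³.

Compute successive powers of q, reducing at each step:
  q²: q · q = e
  q³: e · q = q

Answer: q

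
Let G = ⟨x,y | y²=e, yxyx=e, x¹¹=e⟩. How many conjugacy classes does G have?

The conjugacy classes (representative and size) are:
  [e] (size 1), [x¹⁰] (size 2), [x²] (size 2), [x³] (size 2), [x⁷] (size 2), [x⁶] (size 2), [x²y] (size 11).
Class equation: 1 + 2 + 2 + 2 + 2 + 2 + 11 = 22 = |G|. So G has 7 conjugacy classes.

Answer: 7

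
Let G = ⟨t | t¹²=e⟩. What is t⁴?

Compute successive powers of t, reducing at each step:
  t²: t · t = t²
  t³: (t²) · t = t³
  t⁴: (t³) · t = t⁴

Answer: t⁴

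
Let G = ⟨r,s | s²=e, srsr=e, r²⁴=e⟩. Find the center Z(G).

An element z ∈ Z(G) iff z commutes with every generator.
For example r¹² is central: (r¹²)·r = r¹³ = r·(r¹²); (r¹²)·s = r¹²s = s·(r¹²).
Whereas r ∉ Z(G) since r·s = rs ≠ r²³s = s·r.
Checking each of the 48 elements this way gives Z(G) = {e, r¹²}, of order 2.

Answer: {e, r¹²}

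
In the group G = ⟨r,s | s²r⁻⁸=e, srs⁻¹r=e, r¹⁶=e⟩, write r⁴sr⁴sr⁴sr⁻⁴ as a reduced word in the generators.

Multiply left to right, reducing at each step:
  (r⁴) · s = r⁴s
  (r⁴s) · r⁴ = s
  s · s = r⁸
  (r⁸) · r⁴ = r¹²
  (r¹²) · s = r⁴s⁻¹
  (r⁴s⁻¹) · r⁻⁴ = s

Answer: s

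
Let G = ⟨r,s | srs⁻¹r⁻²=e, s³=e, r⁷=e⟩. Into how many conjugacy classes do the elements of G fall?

The conjugacy classes (representative and size) are:
  [e] (size 1), [r²] (size 3), [r⁵] (size 3), [s] (size 7), [s²] (size 7).
Class equation: 1 + 3 + 3 + 7 + 7 = 21 = |G|. So G has 5 conjugacy classes.

Answer: 5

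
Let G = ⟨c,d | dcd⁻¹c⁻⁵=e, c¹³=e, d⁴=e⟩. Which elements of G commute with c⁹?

⟨c⁹⟩ ⊆ C_G(c⁹) since powers of c⁹ commute with c⁹; so |C_G(c⁹)| ≥ |⟨c⁹⟩| = 13.
By orbit–stabilizer, |C_G(c⁹)| = |G| / |conj. class of c⁹| = 52 / 4 = 13.
The 13 elements commuting with c⁹ are {e, c, c², c³, c⁴, c⁵, c⁶, c⁷, c⁸, c⁹, c¹⁰, c¹¹, c¹²}.

Answer: {e, c, c², c³, c⁴, c⁵, c⁶, c⁷, c⁸, c⁹, c¹⁰, c¹¹, c¹²}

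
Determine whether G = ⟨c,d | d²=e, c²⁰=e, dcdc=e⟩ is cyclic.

Every cyclic group is abelian. But c·d = cd while d·c = c¹⁹d, so c·d ≠ d·c and G is not abelian. Hence G is not cyclic.

Answer: No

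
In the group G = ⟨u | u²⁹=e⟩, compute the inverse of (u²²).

The order of (u²²) is 29 (smallest k with (u²²)ᵏ = e), so (u²²)⁻¹ = (u²²)²⁸ = u⁷.
Check: (u²²) · (u⁷) → (u²²) · u⁷ = e, giving e as required.

Answer: u⁷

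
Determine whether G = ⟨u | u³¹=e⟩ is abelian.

G has a single generator, so G is cyclic and hence abelian.

Answer: Yes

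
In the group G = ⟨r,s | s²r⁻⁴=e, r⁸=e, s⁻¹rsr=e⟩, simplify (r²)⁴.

Compute successive powers of (r²), reducing at each step:
  (r²)²: (r²) · r² = r⁴
  (r²)³: (r⁴) · r² = r⁶
  (r²)⁴: (r⁶) · r² = e

Answer: e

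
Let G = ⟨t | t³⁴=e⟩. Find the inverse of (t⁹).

The order of (t⁹) is 34 (smallest k with (t⁹)ᵏ = e), so (t⁹)⁻¹ = (t⁹)³³ = t²⁵.
Check: (t⁹) · (t²⁵) → (t⁹) · t²⁵ = e, giving e as required.

Answer: t²⁵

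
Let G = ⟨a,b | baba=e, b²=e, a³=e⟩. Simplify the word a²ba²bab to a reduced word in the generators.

Multiply left to right, reducing at each step:
  (a²) · b = a²b
  (a²b) · a² = b
  b · b = e
  e · a = a
  a · b = ab

Answer: ab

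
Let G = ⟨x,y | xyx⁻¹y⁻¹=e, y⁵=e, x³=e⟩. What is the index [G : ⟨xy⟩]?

First find ord(xy) by computing successive powers:
  (xy)¹ = xy, (xy)² = x²y², (xy)³ = y³, (xy)⁴ = xy⁴, (xy)⁵ = x², (xy)⁶ = y, (xy)⁷ = xy², (xy)⁸ = x²y³, (xy)⁹ = y⁴, (xy)¹⁰ = x, (xy)¹¹ = x²y, (xy)¹² = y², (xy)¹³ = xy³, (xy)¹⁴ = x²y⁴, (xy)¹⁵ = e.
So |⟨xy⟩| = ord(xy) = 15. With |G| = 15, by Lagrange [G : ⟨xy⟩] = 15/15 = 1.

Answer: 1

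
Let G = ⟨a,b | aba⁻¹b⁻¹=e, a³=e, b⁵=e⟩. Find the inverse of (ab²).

The order of (ab²) is 15 (smallest k with (ab²)ᵏ = e), so (ab²)⁻¹ = (ab²)¹⁴ = a²b³.
Check: (ab²) · (a²b³) → (ab²) · a² = b²;   (b²) · b³ = e, giving e as required.

Answer: a²b³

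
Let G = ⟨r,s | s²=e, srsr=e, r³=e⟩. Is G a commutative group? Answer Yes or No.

r·s = rs but s·r = r²s, so r·s ≠ s·r and G is not abelian.

Answer: No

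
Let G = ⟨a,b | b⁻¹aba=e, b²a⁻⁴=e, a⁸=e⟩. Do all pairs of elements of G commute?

a·b = ab but b·a = a³b⁻¹, so a·b ≠ b·a and G is not abelian.

Answer: No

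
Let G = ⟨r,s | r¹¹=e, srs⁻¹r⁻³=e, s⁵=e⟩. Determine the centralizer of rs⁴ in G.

⟨rs⁴⟩ ⊆ C_G(rs⁴) since powers of rs⁴ commute with rs⁴; so |C_G(rs⁴)| ≥ |⟨rs⁴⟩| = 5.
By orbit–stabilizer, |C_G(rs⁴)| = |G| / |conj. class of rs⁴| = 55 / 11 = 5.
The 5 elements commuting with rs⁴ are {e, rs⁴, r⁵s³, r⁸s, r¹⁰s²}.

Answer: {e, rs⁴, r⁵s³, r⁸s, r¹⁰s²}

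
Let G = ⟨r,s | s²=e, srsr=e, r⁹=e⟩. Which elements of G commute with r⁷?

⟨r⁷⟩ ⊆ C_G(r⁷) since powers of r⁷ commute with r⁷; so |C_G(r⁷)| ≥ |⟨r⁷⟩| = 9.
By orbit–stabilizer, |C_G(r⁷)| = |G| / |conj. class of r⁷| = 18 / 2 = 9.
The 9 elements commuting with r⁷ are {e, r, r², r³, r⁴, r⁵, r⁶, r⁷, r⁸}.

Answer: {e, r, r², r³, r⁴, r⁵, r⁶, r⁷, r⁸}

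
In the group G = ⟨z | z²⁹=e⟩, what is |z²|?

Compute successive powers until reaching e:
  (z²)¹ = z², (z²)² = z⁴, (z²)³ = z⁶, (z²)⁴ = z⁸, (z²)⁵ = z¹⁰, (z²)⁶ = z¹², (z²)⁷ = z¹⁴, (z²)⁸ = z¹⁶, (z²)⁹ = z¹⁸, (z²)¹⁰ = z²⁰, (z²)¹¹ = z²², (z²)¹² = z²⁴, (z²)¹³ = z²⁶, (z²)¹⁴ = z²⁸, (z²)¹⁵ = z, (z²)¹⁶ = z³, (z²)¹⁷ = z⁵, (z²)¹⁸ = z⁷, (z²)¹⁹ = z⁹, (z²)²⁰ = z¹¹, (z²)²¹ = z¹³, (z²)²² = z¹⁵, (z²)²³ = z¹⁷, (z²)²⁴ = z¹⁹, (z²)²⁵ = z²¹, (z²)²⁶ = z²³, (z²)²⁷ = z²⁵, (z²)²⁸ = z²⁷, (z²)²⁹ = e.
The smallest positive k with (z²)ᵏ = e is 29.

Answer: 29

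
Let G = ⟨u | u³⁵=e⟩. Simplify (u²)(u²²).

Compute (u²) · (u²²) by multiplying left to right and reducing via the relations at each step:
  (u²) · u²² = u²⁴

Answer: u²⁴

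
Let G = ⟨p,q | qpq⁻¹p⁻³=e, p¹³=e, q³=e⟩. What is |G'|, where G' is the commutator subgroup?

G' = [G, G] is generated by all commutators. The generator-pair commutators are: [p, q] = p¹¹.
The subgroup they normally generate is {e, p, p², p³, p⁴, p⁵, p⁶, p⁷, p⁸, p⁹, p¹⁰, p¹¹, p¹²}, of order 13.
Check: |G/G'| = 39/13 = 3 is the order of the abelianisation.

Answer: 13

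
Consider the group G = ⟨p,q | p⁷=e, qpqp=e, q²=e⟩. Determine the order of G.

Enumerate words in the generators, reducing via the relations: the distinct elements are
  {e, p, q, pq, p², p³, p⁴, p⁵, p⁶, p²q, p³q, p⁴q, p⁵q, p⁶q}.
No further products give new elements, so |G| = 14.

Answer: 14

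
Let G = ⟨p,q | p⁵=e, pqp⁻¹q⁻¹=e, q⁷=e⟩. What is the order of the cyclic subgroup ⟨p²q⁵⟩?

|⟨p²q⁵⟩| equals the order of p²q⁵. Compute successive powers until reaching e:
  (p²q⁵)¹ = p²q⁵, (p²q⁵)² = p⁴q³, (p²q⁵)³ = pq, (p²q⁵)⁴ = p³q⁶, (p²q⁵)⁵ = q⁴, (p²q⁵)⁶ = p²q², (p²q⁵)⁷ = p⁴, (p²q⁵)⁸ = pq⁵, (p²q⁵)⁹ = p³q³, (p²q⁵)¹⁰ = q, (p²q⁵)¹¹ = p²q⁶, (p²q⁵)¹² = p⁴q⁴, (p²q⁵)¹³ = pq², (p²q⁵)¹⁴ = p³, (p²q⁵)¹⁵ = q⁵, (p²q⁵)¹⁶ = p²q³, (p²q⁵)¹⁷ = p⁴q, (p²q⁵)¹⁸ = pq⁶, (p²q⁵)¹⁹ = p³q⁴, (p²q⁵)²⁰ = q², (p²q⁵)²¹ = p², (p²q⁵)²² = p⁴q⁵, (p²q⁵)²³ = pq³, (p²q⁵)²⁴ = p³q, (p²q⁵)²⁵ = q⁶, (p²q⁵)²⁶ = p²q⁴, (p²q⁵)²⁷ = p⁴q², (p²q⁵)²⁸ = p, (p²q⁵)²⁹ = p³q⁵, (p²q⁵)³⁰ = q³, (p²q⁵)³¹ = p²q, (p²q⁵)³² = p⁴q⁶, (p²q⁵)³³ = pq⁴, (p²q⁵)³⁴ = p³q², (p²q⁵)³⁵ = e.
The smallest positive k with (p²q⁵)ᵏ = e is 35, so |⟨p²q⁵⟩| = 35.

Answer: 35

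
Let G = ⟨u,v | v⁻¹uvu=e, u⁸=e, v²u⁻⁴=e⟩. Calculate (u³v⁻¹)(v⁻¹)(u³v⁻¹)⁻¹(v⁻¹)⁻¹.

[(u³v⁻¹), (v⁻¹)] = (u³v⁻¹)·(v⁻¹)·(u³v⁻¹)⁻¹·(v⁻¹)⁻¹.
  (u³v⁻¹) · (v⁻¹) = u⁷
  (u⁷) · (u³v) = u²v
  (u²v) · v = u⁶

Answer: u⁶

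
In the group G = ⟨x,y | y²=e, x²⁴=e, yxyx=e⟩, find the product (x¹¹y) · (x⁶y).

Compute (x¹¹y) · (x⁶y) by multiplying left to right and reducing via the relations at each step:
  (x¹¹y) · x⁶ = x⁵y
  (x⁵y) · y = x⁵

Answer: x⁵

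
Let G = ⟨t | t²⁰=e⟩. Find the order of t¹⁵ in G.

Compute successive powers until reaching e:
  (t¹⁵)¹ = t¹⁵, (t¹⁵)² = t¹⁰, (t¹⁵)³ = t⁵, (t¹⁵)⁴ = e.
The smallest positive k with (t¹⁵)ᵏ = e is 4.

Answer: 4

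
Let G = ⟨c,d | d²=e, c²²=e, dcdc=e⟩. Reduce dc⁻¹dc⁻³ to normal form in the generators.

Multiply left to right, reducing at each step:
  d · c⁻¹ = cd
  (cd) · d = c
  c · c⁻³ = c²⁰

Answer: c²⁰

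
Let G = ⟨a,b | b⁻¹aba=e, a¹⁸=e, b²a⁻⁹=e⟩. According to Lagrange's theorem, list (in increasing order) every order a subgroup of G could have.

|G| = 36 = 2² · 3². By Lagrange's theorem the order of any subgroup divides 36; the divisors of 36 are 1, 2, 3, 4, 6, 9, 12, 18, 36.

Answer: 1, 2, 3, 4, 6, 9, 12, 18, 36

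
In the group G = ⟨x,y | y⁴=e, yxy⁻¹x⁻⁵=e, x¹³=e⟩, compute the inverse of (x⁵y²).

The order of (x⁵y²) is 2 (smallest k with (x⁵y²)ᵏ = e), so (x⁵y²)⁻¹ = (x⁵y²)¹ = x⁵y².
Check: (x⁵y²) · (x⁵y²) → (x⁵y²) · x⁵ = y²;   (y²) · y² = e, giving e as required.

Answer: x⁵y²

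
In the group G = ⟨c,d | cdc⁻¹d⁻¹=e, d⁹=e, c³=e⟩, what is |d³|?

Compute successive powers until reaching e:
  (d³)¹ = d³, (d³)² = d⁶, (d³)³ = e.
The smallest positive k with (d³)ᵏ = e is 3.

Answer: 3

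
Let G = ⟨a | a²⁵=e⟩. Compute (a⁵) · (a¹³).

Compute (a⁵) · (a¹³) by multiplying left to right and reducing via the relations at each step:
  (a⁵) · a¹³ = a¹⁸

Answer: a¹⁸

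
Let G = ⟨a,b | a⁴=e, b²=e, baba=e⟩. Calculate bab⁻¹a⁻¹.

[b, a] = b·a·b⁻¹·a⁻¹.
  b · a = a³b
  (a³b) · b = a³
  (a³) · (a³) = a²

Answer: a²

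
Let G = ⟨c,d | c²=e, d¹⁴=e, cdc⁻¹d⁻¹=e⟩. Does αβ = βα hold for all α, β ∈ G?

Each pair of generators commutes: c·d = cd = d·c. Since the generators pairwise commute, every element of G commutes with every other, so G is abelian.

Answer: Yes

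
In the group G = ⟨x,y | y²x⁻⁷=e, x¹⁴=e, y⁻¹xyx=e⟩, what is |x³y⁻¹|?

Compute successive powers until reaching e:
  (x³y⁻¹)¹ = x³y⁻¹, (x³y⁻¹)² = x⁷, (x³y⁻¹)³ = x³y, (x³y⁻¹)⁴ = e.
The smallest positive k with (x³y⁻¹)ᵏ = e is 4.

Answer: 4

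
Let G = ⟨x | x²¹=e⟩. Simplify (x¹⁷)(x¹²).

Compute (x¹⁷) · (x¹²) by multiplying left to right and reducing via the relations at each step:
  (x¹⁷) · x¹² = x⁸

Answer: x⁸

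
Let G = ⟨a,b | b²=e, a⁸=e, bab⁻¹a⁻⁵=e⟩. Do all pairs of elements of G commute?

a·b = ab but b·a = a⁵b, so a·b ≠ b·a and G is not abelian.

Answer: No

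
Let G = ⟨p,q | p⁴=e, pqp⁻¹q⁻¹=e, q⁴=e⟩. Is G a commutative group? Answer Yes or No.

Each pair of generators commutes: p·q = pq = q·p. Since the generators pairwise commute, every element of G commutes with every other, so G is abelian.

Answer: Yes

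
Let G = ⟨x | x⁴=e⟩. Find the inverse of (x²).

The order of (x²) is 2 (smallest k with (x²)ᵏ = e), so (x²)⁻¹ = (x²)¹ = x².
Check: (x²) · (x²) → (x²) · x² = e, giving e as required.

Answer: x²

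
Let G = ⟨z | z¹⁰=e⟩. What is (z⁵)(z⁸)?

Compute (z⁵) · (z⁸) by multiplying left to right and reducing via the relations at each step:
  (z⁵) · z⁸ = z³

Answer: z³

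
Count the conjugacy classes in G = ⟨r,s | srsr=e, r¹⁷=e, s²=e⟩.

The conjugacy classes (representative and size) are:
  [e] (size 1), [r¹⁶] (size 2), [r²] (size 2), [r³] (size 2), [r¹³] (size 2), [r¹²] (size 2), [r⁶] (size 2), [r¹⁰] (size 2), [r⁹] (size 2), [r⁷s] (size 17).
Class equation: 1 + 2 + 2 + 2 + 2 + 2 + 2 + 2 + 2 + 17 = 34 = |G|. So G has 10 conjugacy classes.

Answer: 10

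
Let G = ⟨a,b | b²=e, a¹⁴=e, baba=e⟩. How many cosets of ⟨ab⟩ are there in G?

First find ord(ab) by computing successive powers:
  (ab)¹ = ab, (ab)² = e.
So |⟨ab⟩| = ord(ab) = 2. With |G| = 28, by Lagrange [G : ⟨ab⟩] = 28/2 = 14.

Answer: 14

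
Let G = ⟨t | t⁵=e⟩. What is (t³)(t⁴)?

Compute (t³) · (t⁴) by multiplying left to right and reducing via the relations at each step:
  (t³) · t⁴ = t²

Answer: t²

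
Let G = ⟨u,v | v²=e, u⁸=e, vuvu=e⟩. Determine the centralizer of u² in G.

⟨u²⟩ ⊆ C_G(u²) since powers of u² commute with u²; so |C_G(u²)| ≥ |⟨u²⟩| = 4.
By orbit–stabilizer, |C_G(u²)| = |G| / |conj. class of u²| = 16 / 2 = 8.
The 8 elements commuting with u² are {e, u, u², u³, u⁴, u⁵, u⁶, u⁷}.

Answer: {e, u, u², u³, u⁴, u⁵, u⁶, u⁷}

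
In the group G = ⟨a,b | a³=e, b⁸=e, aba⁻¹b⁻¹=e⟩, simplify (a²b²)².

Compute successive powers of (a²b²), reducing at each step:
  (a²b²)²: (a²b²) · a² = ab²;   (ab²) · b² = ab⁴

Answer: ab⁴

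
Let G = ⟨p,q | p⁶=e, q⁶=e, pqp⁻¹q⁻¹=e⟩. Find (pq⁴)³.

Compute successive powers of (pq⁴), reducing at each step:
  (pq⁴)²: (pq⁴) · p = p²q⁴;   (p²q⁴) · q⁴ = p²q²
  (pq⁴)³: (p²q²) · p = p³q²;   (p³q²) · q⁴ = p³

Answer: p³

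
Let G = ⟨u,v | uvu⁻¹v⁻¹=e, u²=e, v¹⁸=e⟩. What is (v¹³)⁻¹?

The order of (v¹³) is 18 (smallest k with (v¹³)ᵏ = e), so (v¹³)⁻¹ = (v¹³)¹⁷ = v⁵.
Check: (v¹³) · (v⁵) → (v¹³) · v⁵ = e, giving e as required.

Answer: v⁵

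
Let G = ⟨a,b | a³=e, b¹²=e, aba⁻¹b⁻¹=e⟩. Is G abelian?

Each pair of generators commutes: a·b = ab = b·a. Since the generators pairwise commute, every element of G commutes with every other, so G is abelian.

Answer: Yes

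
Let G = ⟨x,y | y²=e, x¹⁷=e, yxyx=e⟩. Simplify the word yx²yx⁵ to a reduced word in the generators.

Multiply left to right, reducing at each step:
  y · x² = x¹⁵y
  (x¹⁵y) · y = x¹⁵
  (x¹⁵) · x⁵ = x³

Answer: x³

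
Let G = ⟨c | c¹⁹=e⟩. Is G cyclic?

|G| = 19. The element c has order 19 (its powers give 19 distinct elements), so ⟨c⟩ = G and G is cyclic.

Answer: Yes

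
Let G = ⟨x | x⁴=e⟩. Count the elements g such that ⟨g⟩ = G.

G is cyclic of order 4. An element generates G iff its order is 4, and a cyclic group of order 4 has exactly φ(4) = 2 such elements.

Answer: 2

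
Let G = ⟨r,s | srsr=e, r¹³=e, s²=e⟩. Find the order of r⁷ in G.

Compute successive powers until reaching e:
  (r⁷)¹ = r⁷, (r⁷)² = r, (r⁷)³ = r⁸, (r⁷)⁴ = r², (r⁷)⁵ = r⁹, (r⁷)⁶ = r³, (r⁷)⁷ = r¹⁰, (r⁷)⁸ = r⁴, (r⁷)⁹ = r¹¹, (r⁷)¹⁰ = r⁵, (r⁷)¹¹ = r¹², (r⁷)¹² = r⁶, (r⁷)¹³ = e.
The smallest positive k with (r⁷)ᵏ = e is 13.

Answer: 13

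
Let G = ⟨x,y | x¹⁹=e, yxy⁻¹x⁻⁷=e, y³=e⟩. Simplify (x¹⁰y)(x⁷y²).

Compute (x¹⁰y) · (x⁷y²) by multiplying left to right and reducing via the relations at each step:
  (x¹⁰y) · x⁷ = x²y
  (x²y) · y² = x²

Answer: x²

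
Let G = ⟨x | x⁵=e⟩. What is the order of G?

G is generated by a single element, so G is cyclic. The relator gives x⁵ = e and no smaller power is forced to be e, so the 5 powers {e, x, x², x³, x⁴} are distinct. Hence |G| = 5.

Answer: 5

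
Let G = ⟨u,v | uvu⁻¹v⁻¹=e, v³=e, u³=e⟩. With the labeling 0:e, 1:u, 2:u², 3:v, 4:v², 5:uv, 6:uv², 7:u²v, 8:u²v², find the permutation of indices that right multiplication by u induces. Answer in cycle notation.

(0 1 2)(3 5 7)(4 6 8)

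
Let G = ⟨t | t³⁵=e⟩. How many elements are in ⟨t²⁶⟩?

|⟨t²⁶⟩| equals the order of t²⁶. Compute successive powers until reaching e:
  (t²⁶)¹ = t²⁶, (t²⁶)² = t¹⁷, (t²⁶)³ = t⁸, (t²⁶)⁴ = t³⁴, (t²⁶)⁵ = t²⁵, (t²⁶)⁶ = t¹⁶, (t²⁶)⁷ = t⁷, (t²⁶)⁸ = t³³, (t²⁶)⁹ = t²⁴, (t²⁶)¹⁰ = t¹⁵, (t²⁶)¹¹ = t⁶, (t²⁶)¹² = t³², (t²⁶)¹³ = t²³, (t²⁶)¹⁴ = t¹⁴, (t²⁶)¹⁵ = t⁵, (t²⁶)¹⁶ = t³¹, (t²⁶)¹⁷ = t²², (t²⁶)¹⁸ = t¹³, (t²⁶)¹⁹ = t⁴, (t²⁶)²⁰ = t³⁰, (t²⁶)²¹ = t²¹, (t²⁶)²² = t¹², (t²⁶)²³ = t³, (t²⁶)²⁴ = t²⁹, (t²⁶)²⁵ = t²⁰, (t²⁶)²⁶ = t¹¹, (t²⁶)²⁷ = t², (t²⁶)²⁸ = t²⁸, (t²⁶)²⁹ = t¹⁹, (t²⁶)³⁰ = t¹⁰, (t²⁶)³¹ = t, (t²⁶)³² = t²⁷, (t²⁶)³³ = t¹⁸, (t²⁶)³⁴ = t⁹, (t²⁶)³⁵ = e.
The smallest positive k with (t²⁶)ᵏ = e is 35, so |⟨t²⁶⟩| = 35.

Answer: 35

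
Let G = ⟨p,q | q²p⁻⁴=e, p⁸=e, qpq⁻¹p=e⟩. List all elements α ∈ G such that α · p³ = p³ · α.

⟨p³⟩ ⊆ C_G(p³) since powers of p³ commute with p³; so |C_G(p³)| ≥ |⟨p³⟩| = 8.
By orbit–stabilizer, |C_G(p³)| = |G| / |conj. class of p³| = 16 / 2 = 8.
The 8 elements commuting with p³ are {e, p, p², p³, p⁴, p⁵, p⁶, p⁷}.

Answer: {e, p, p², p³, p⁴, p⁵, p⁶, p⁷}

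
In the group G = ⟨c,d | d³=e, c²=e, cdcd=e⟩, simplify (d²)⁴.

Compute successive powers of (d²), reducing at each step:
  (d²)²: (d²) · d² = d
  (d²)³: d · d² = e
  (d²)⁴: e · d² = d²

Answer: d²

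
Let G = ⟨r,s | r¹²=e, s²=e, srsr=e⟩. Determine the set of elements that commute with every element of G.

An element z ∈ Z(G) iff z commutes with every generator.
For example r⁶ is central: (r⁶)·r = r⁷ = r·(r⁶); (r⁶)·s = r⁶s = s·(r⁶).
Whereas r ∉ Z(G) since r·s = rs ≠ r¹¹s = s·r.
Checking each of the 24 elements this way gives Z(G) = {e, r⁶}, of order 2.

Answer: {e, r⁶}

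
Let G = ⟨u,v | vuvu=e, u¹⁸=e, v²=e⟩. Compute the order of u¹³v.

Compute successive powers until reaching e:
  (u¹³v)¹ = u¹³v, (u¹³v)² = e.
The smallest positive k with (u¹³v)ᵏ = e is 2.

Answer: 2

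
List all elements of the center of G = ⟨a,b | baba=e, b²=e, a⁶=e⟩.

An element z ∈ Z(G) iff z commutes with every generator.
For example a³ is central: (a³)·a = a⁴ = a·(a³); (a³)·b = a³b = b·(a³).
Whereas a ∉ Z(G) since a·b = ab ≠ a⁵b = b·a.
Checking each of the 12 elements this way gives Z(G) = {e, a³}, of order 2.

Answer: {e, a³}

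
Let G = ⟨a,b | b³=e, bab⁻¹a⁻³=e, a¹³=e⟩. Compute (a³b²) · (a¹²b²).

Compute (a³b²) · (a¹²b²) by multiplying left to right and reducing via the relations at each step:
  (a³b²) · a¹² = a⁷b²
  (a⁷b²) · b² = a⁷b

Answer: a⁷b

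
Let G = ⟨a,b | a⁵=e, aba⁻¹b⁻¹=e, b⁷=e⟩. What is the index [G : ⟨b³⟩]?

First find ord(b³) by computing successive powers:
  (b³)¹ = b³, (b³)² = b⁶, (b³)³ = b², (b³)⁴ = b⁵, (b³)⁵ = b, (b³)⁶ = b⁴, (b³)⁷ = e.
So |⟨b³⟩| = ord(b³) = 7. With |G| = 35, by Lagrange [G : ⟨b³⟩] = 35/7 = 5.

Answer: 5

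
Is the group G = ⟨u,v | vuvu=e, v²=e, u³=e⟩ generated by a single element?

Every cyclic group is abelian. But u·v = uv while v·u = u²v, so u·v ≠ v·u and G is not abelian. Hence G is not cyclic.

Answer: No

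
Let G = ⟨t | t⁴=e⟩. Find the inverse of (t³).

The order of (t³) is 4 (smallest k with (t³)ᵏ = e), so (t³)⁻¹ = (t³)³ = t.
Check: (t³) · t → (t³) · t = e, giving e as required.

Answer: t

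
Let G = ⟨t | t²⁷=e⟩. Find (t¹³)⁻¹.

The order of (t¹³) is 27 (smallest k with (t¹³)ᵏ = e), so (t¹³)⁻¹ = (t¹³)²⁶ = t¹⁴.
Check: (t¹³) · (t¹⁴) → (t¹³) · t¹⁴ = e, giving e as required.

Answer: t¹⁴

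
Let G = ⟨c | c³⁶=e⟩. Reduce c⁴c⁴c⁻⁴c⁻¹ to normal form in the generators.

Multiply left to right, reducing at each step:
  (c⁴) · c⁴ = c⁸
  (c⁸) · c⁻⁴ = c⁴
  (c⁴) · c⁻¹ = c³

Answer: c³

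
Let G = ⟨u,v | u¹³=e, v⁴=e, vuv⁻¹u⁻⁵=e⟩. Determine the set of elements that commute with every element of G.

An element z ∈ Z(G) iff z commutes with every generator.
For example e is central: e·u = u = u·e; e·v = v = v·e.
Whereas u ∉ Z(G) since u·v = uv ≠ u⁵v = v·u.
Checking each of the 52 elements this way gives Z(G) = {e}, of order 1.

Answer: {e}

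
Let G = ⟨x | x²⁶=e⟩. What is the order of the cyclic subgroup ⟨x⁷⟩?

|⟨x⁷⟩| equals the order of x⁷. Compute successive powers until reaching e:
  (x⁷)¹ = x⁷, (x⁷)² = x¹⁴, (x⁷)³ = x²¹, (x⁷)⁴ = x², (x⁷)⁵ = x⁹, (x⁷)⁶ = x¹⁶, (x⁷)⁷ = x²³, (x⁷)⁸ = x⁴, (x⁷)⁹ = x¹¹, (x⁷)¹⁰ = x¹⁸, (x⁷)¹¹ = x²⁵, (x⁷)¹² = x⁶, (x⁷)¹³ = x¹³, (x⁷)¹⁴ = x²⁰, (x⁷)¹⁵ = x, (x⁷)¹⁶ = x⁸, (x⁷)¹⁷ = x¹⁵, (x⁷)¹⁸ = x²², (x⁷)¹⁹ = x³, (x⁷)²⁰ = x¹⁰, (x⁷)²¹ = x¹⁷, (x⁷)²² = x²⁴, (x⁷)²³ = x⁵, (x⁷)²⁴ = x¹², (x⁷)²⁵ = x¹⁹, (x⁷)²⁶ = e.
The smallest positive k with (x⁷)ᵏ = e is 26, so |⟨x⁷⟩| = 26.

Answer: 26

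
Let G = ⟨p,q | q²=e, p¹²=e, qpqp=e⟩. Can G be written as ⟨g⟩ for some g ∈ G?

Every cyclic group is abelian. But p·q = pq while q·p = p¹¹q, so p·q ≠ q·p and G is not abelian. Hence G is not cyclic.

Answer: No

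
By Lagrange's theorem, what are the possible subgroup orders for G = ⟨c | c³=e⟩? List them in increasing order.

|G| = 3 = 3. By Lagrange's theorem the order of any subgroup divides 3; the divisors of 3 are 1, 3.

Answer: 1, 3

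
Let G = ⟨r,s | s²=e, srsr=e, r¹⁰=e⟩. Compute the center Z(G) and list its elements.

An element z ∈ Z(G) iff z commutes with every generator.
For example r⁵ is central: (r⁵)·r = r⁶ = r·(r⁵); (r⁵)·s = r⁵s = s·(r⁵).
Whereas r ∉ Z(G) since r·s = rs ≠ r⁹s = s·r.
Checking each of the 20 elements this way gives Z(G) = {e, r⁵}, of order 2.

Answer: {e, r⁵}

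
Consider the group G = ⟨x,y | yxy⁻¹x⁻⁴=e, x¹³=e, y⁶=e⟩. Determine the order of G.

Enumerate words in the generators, reducing via the relations: the distinct elements are
  {e, x, y, xy, x², x³, x⁴, x⁵, x⁶, x⁷, x⁸, x⁹, y², y³, y⁴, y⁵, xy², xy³, xy⁴, xy⁵, x²y, x³y, x¹², x¹¹, x¹⁰, x⁴y, x⁵y, x⁶y, x⁷y, x⁸y, x⁹y, x²y², x²y³, x²y⁴, x²y⁵, x³y², x³y³, x³y⁴, x³y⁵, x¹²y, x¹¹y, x¹⁰y, x⁴y², x⁴y³, x⁴y⁴, x⁴y⁵, x⁵y², x⁵y³, x⁵y⁴, x⁵y⁵, x⁶y², x⁶y³, x⁶y⁴, x⁶y⁵, x⁷y², x⁷y³, x⁷y⁴, x⁷y⁵, x⁸y², x⁸y³, x⁸y⁴, x⁸y⁵, x⁹y², x⁹y³, x⁹y⁴, x⁹y⁵, x¹²y², x¹²y³, x¹²y⁴, x¹²y⁵, x¹¹y², x¹¹y³, x¹¹y⁴, x¹¹y⁵, x¹⁰y², x¹⁰y³, x¹⁰y⁴, x¹⁰y⁵}.
No further products give new elements, so |G| = 78.

Answer: 78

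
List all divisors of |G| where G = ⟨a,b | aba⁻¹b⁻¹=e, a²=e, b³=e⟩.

|G| = 6 = 2 · 3. By Lagrange's theorem the order of any subgroup divides 6; the divisors of 6 are 1, 2, 3, 6.

Answer: 1, 2, 3, 6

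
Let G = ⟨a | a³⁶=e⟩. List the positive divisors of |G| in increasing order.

|G| = 36 = 2² · 3². By Lagrange's theorem the order of any subgroup divides 36; the divisors of 36 are 1, 2, 3, 4, 6, 9, 12, 18, 36.

Answer: 1, 2, 3, 4, 6, 9, 12, 18, 36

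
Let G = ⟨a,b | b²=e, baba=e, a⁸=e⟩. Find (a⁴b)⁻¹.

The order of (a⁴b) is 2 (smallest k with (a⁴b)ᵏ = e), so (a⁴b)⁻¹ = (a⁴b)¹ = a⁴b.
Check: (a⁴b) · (a⁴b) → (a⁴b) · a⁴ = b;   b · b = e, giving e as required.

Answer: a⁴b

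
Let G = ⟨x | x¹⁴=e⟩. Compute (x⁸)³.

Compute successive powers of (x⁸), reducing at each step:
  (x⁸)²: (x⁸) · x⁸ = x²
  (x⁸)³: (x²) · x⁸ = x¹⁰

Answer: x¹⁰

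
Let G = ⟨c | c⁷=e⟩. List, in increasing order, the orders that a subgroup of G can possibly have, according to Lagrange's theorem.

|G| = 7 = 7. By Lagrange's theorem the order of any subgroup divides 7; the divisors of 7 are 1, 7.

Answer: 1, 7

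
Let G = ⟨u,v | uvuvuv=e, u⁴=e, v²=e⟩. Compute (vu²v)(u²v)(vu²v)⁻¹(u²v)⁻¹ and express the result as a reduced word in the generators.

[(vu²v), (u²v)] = (vu²v)·(u²v)·(vu²v)⁻¹·(u²v)⁻¹.
  (vu²v) · (u²v) = u²vu²
  (u²vu²) · (vu²v) = vu²
  (vu²) · (vu²) = u²vu²v

Answer: u²vu²v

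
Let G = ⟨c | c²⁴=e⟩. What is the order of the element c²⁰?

Compute successive powers until reaching e:
  (c²⁰)¹ = c²⁰, (c²⁰)² = c¹⁶, (c²⁰)³ = c¹², (c²⁰)⁴ = c⁸, (c²⁰)⁵ = c⁴, (c²⁰)⁶ = e.
The smallest positive k with (c²⁰)ᵏ = e is 6.

Answer: 6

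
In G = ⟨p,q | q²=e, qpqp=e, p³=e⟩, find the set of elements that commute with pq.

⟨pq⟩ ⊆ C_G(pq) since powers of pq commute with pq; so |C_G(pq)| ≥ |⟨pq⟩| = 2.
By orbit–stabilizer, |C_G(pq)| = |G| / |conj. class of pq| = 6 / 3 = 2.
The 2 elements commuting with pq are {e, pq}.

Answer: {e, pq}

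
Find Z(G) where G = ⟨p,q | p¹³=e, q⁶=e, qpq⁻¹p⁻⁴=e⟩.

An element z ∈ Z(G) iff z commutes with every generator.
For example e is central: e·p = p = p·e; e·q = q = q·e.
Whereas p ∉ Z(G) since p·q = pq ≠ p⁴q = q·p.
Checking each of the 78 elements this way gives Z(G) = {e}, of order 1.

Answer: {e}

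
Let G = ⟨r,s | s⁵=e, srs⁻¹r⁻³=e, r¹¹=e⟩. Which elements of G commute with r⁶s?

⟨r⁶s⟩ ⊆ C_G(r⁶s) since powers of r⁶s commute with r⁶s; so |C_G(r⁶s)| ≥ |⟨r⁶s⟩| = 5.
By orbit–stabilizer, |C_G(r⁶s)| = |G| / |conj. class of r⁶s| = 55 / 11 = 5.
The 5 elements commuting with r⁶s are {e, rs³, r²s², r⁶s, r⁹s⁴}.

Answer: {e, rs³, r²s², r⁶s, r⁹s⁴}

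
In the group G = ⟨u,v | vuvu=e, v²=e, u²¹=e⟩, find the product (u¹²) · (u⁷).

Compute (u¹²) · (u⁷) by multiplying left to right and reducing via the relations at each step:
  (u¹²) · u⁷ = u¹⁹

Answer: u¹⁹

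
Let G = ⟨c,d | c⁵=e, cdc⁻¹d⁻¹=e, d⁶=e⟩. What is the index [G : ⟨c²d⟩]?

First find ord(c²d) by computing successive powers:
  (c²d)¹ = c²d, (c²d)² = c⁴d², (c²d)³ = cd³, (c²d)⁴ = c³d⁴, (c²d)⁵ = d⁵, (c²d)⁶ = c², (c²d)⁷ = c⁴d, (c²d)⁸ = cd², (c²d)⁹ = c³d³, (c²d)¹⁰ = d⁴, (c²d)¹¹ = c²d⁵, (c²d)¹² = c⁴, (c²d)¹³ = cd, (c²d)¹⁴ = c³d², (c²d)¹⁵ = d³, (c²d)¹⁶ = c²d⁴, (c²d)¹⁷ = c⁴d⁵, (c²d)¹⁸ = c, (c²d)¹⁹ = c³d, (c²d)²⁰ = d², (c²d)²¹ = c²d³, (c²d)²² = c⁴d⁴, (c²d)²³ = cd⁵, (c²d)²⁴ = c³, (c²d)²⁵ = d, (c²d)²⁶ = c²d², (c²d)²⁷ = c⁴d³, (c²d)²⁸ = cd⁴, (c²d)²⁹ = c³d⁵, (c²d)³⁰ = e.
So |⟨c²d⟩| = ord(c²d) = 30. With |G| = 30, by Lagrange [G : ⟨c²d⟩] = 30/30 = 1.

Answer: 1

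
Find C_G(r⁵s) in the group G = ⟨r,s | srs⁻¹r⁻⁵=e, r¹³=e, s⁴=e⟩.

⟨r⁵s⟩ ⊆ C_G(r⁵s) since powers of r⁵s commute with r⁵s; so |C_G(r⁵s)| ≥ |⟨r⁵s⟩| = 4.
By orbit–stabilizer, |C_G(r⁵s)| = |G| / |conj. class of r⁵s| = 52 / 13 = 4.
The 4 elements commuting with r⁵s are {e, r⁵s, r⁴s², r¹²s³}.

Answer: {e, r⁵s, r⁴s², r¹²s³}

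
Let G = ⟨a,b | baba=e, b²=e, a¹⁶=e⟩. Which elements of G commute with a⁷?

⟨a⁷⟩ ⊆ C_G(a⁷) since powers of a⁷ commute with a⁷; so |C_G(a⁷)| ≥ |⟨a⁷⟩| = 16.
By orbit–stabilizer, |C_G(a⁷)| = |G| / |conj. class of a⁷| = 32 / 2 = 16.
The 16 elements commuting with a⁷ are {e, a, a², a³, a⁴, a⁵, a⁶, a⁷, a⁸, a⁹, a¹⁰, a¹¹, a¹², a¹³, a¹⁴, a¹⁵}.

Answer: {e, a, a², a³, a⁴, a⁵, a⁶, a⁷, a⁸, a⁹, a¹⁰, a¹¹, a¹², a¹³, a¹⁴, a¹⁵}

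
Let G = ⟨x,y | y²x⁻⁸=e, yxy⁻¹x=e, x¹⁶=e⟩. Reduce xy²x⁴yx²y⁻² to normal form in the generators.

Multiply left to right, reducing at each step:
  x · y² = x⁹
  (x⁹) · x⁴ = x¹³
  (x¹³) · y = x⁵y⁻¹
  (x⁵y⁻¹) · x² = x³y⁻¹
  (x³y⁻¹) · y⁻² = x³y

Answer: x³y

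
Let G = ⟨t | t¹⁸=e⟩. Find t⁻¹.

The order of t is 18 (smallest k with tᵏ = e), so t⁻¹ = t¹⁷ = t¹⁷.
Check: t · (t¹⁷) → t · t¹⁷ = e, giving e as required.

Answer: t¹⁷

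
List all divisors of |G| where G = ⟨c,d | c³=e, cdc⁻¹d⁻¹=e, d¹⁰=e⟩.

|G| = 30 = 2 · 3 · 5. By Lagrange's theorem the order of any subgroup divides 30; the divisors of 30 are 1, 2, 3, 5, 6, 10, 15, 30.

Answer: 1, 2, 3, 5, 6, 10, 15, 30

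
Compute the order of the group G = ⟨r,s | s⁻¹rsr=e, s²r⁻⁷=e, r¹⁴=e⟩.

Enumerate words in the generators, reducing via the relations: the distinct elements are
  {e, r, s, rs, r², r³, r⁴, r⁵, r⁶, r⁷, r⁸, r⁹, r²s, r³s, r¹², r¹³, r¹¹, r¹⁰, r⁴s, r⁵s, r⁶s, s⁻¹, rs⁻¹, r²s⁻¹, r³s⁻¹, r⁴s⁻¹, r⁵s⁻¹, r⁶s⁻¹}.
No further products give new elements, so |G| = 28.

Answer: 28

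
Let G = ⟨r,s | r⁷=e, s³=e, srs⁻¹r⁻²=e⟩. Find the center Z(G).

An element z ∈ Z(G) iff z commutes with every generator.
For example e is central: e·r = r = r·e; e·s = s = s·e.
Whereas r ∉ Z(G) since r·s = rs ≠ r²s = s·r.
Checking each of the 21 elements this way gives Z(G) = {e}, of order 1.

Answer: {e}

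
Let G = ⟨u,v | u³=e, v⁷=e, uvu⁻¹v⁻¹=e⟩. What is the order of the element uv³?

Compute successive powers until reaching e:
  (uv³)¹ = uv³, (uv³)² = u²v⁶, (uv³)³ = v², (uv³)⁴ = uv⁵, (uv³)⁵ = u²v, (uv³)⁶ = v⁴, (uv³)⁷ = u, (uv³)⁸ = u²v³, (uv³)⁹ = v⁶, (uv³)¹⁰ = uv², (uv³)¹¹ = u²v⁵, (uv³)¹² = v, (uv³)¹³ = uv⁴, (uv³)¹⁴ = u², (uv³)¹⁵ = v³, (uv³)¹⁶ = uv⁶, (uv³)¹⁷ = u²v², (uv³)¹⁸ = v⁵, (uv³)¹⁹ = uv, (uv³)²⁰ = u²v⁴, (uv³)²¹ = e.
The smallest positive k with (uv³)ᵏ = e is 21.

Answer: 21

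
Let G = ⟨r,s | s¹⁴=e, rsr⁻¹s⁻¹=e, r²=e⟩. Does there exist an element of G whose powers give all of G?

|G| = 28, but the maximum element order in G is 14 < 28. No single element generates all of G, so G is not cyclic.

Answer: No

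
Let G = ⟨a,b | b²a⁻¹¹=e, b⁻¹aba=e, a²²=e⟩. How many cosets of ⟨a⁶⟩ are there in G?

First find ord(a⁶) by computing successive powers:
  (a⁶)¹ = a⁶, (a⁶)² = a¹², (a⁶)³ = a¹⁸, (a⁶)⁴ = a², (a⁶)⁵ = a⁸, (a⁶)⁶ = a¹⁴, (a⁶)⁷ = a²⁰, (a⁶)⁸ = a⁴, (a⁶)⁹ = a¹⁰, (a⁶)¹⁰ = a¹⁶, (a⁶)¹¹ = e.
So |⟨a⁶⟩| = ord(a⁶) = 11. With |G| = 44, by Lagrange [G : ⟨a⁶⟩] = 44/11 = 4.

Answer: 4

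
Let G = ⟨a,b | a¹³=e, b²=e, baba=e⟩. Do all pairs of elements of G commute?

a·b = ab but b·a = a¹²b, so a·b ≠ b·a and G is not abelian.

Answer: No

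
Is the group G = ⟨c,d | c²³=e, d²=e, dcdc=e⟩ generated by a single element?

Every cyclic group is abelian. But c·d = cd while d·c = c²²d, so c·d ≠ d·c and G is not abelian. Hence G is not cyclic.

Answer: No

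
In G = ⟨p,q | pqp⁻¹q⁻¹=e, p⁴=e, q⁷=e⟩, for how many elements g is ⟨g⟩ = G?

G is cyclic of order 28. An element generates G iff its order is 28, and a cyclic group of order 28 has exactly φ(28) = 12 such elements.

Answer: 12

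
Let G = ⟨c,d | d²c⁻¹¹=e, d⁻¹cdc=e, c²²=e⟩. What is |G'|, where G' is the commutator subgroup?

G' = [G, G] is generated by all commutators. The generator-pair commutators are: [c, d] = c².
The subgroup they normally generate is {e, c², c⁴, c⁶, c⁸, c¹⁰, c¹², c¹⁴, c¹⁶, c¹⁸, c²⁰}, of order 11.
Check: |G/G'| = 44/11 = 4 is the order of the abelianisation.

Answer: 11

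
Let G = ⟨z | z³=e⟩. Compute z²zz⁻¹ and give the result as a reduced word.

Multiply left to right, reducing at each step:
  (z²) · z = e
  e · z⁻¹ = z²

Answer: z²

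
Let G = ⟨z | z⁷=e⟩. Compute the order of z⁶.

Compute successive powers until reaching e:
  (z⁶)¹ = z⁶, (z⁶)² = z⁵, (z⁶)³ = z⁴, (z⁶)⁴ = z³, (z⁶)⁵ = z², (z⁶)⁶ = z, (z⁶)⁷ = e.
The smallest positive k with (z⁶)ᵏ = e is 7.

Answer: 7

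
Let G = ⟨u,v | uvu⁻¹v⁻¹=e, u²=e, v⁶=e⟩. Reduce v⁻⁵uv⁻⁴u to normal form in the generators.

Multiply left to right, reducing at each step:
  v · u = uv
  (uv) · v⁻⁴ = uv³
  (uv³) · u = v³

Answer: v³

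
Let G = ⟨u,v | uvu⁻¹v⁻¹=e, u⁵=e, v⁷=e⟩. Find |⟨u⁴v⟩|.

|⟨u⁴v⟩| equals the order of u⁴v. Compute successive powers until reaching e:
  (u⁴v)¹ = u⁴v, (u⁴v)² = u³v², (u⁴v)³ = u²v³, (u⁴v)⁴ = uv⁴, (u⁴v)⁵ = v⁵, (u⁴v)⁶ = u⁴v⁶, (u⁴v)⁷ = u³, (u⁴v)⁸ = u²v, (u⁴v)⁹ = uv², (u⁴v)¹⁰ = v³, (u⁴v)¹¹ = u⁴v⁴, (u⁴v)¹² = u³v⁵, (u⁴v)¹³ = u²v⁶, (u⁴v)¹⁴ = u, (u⁴v)¹⁵ = v, (u⁴v)¹⁶ = u⁴v², (u⁴v)¹⁷ = u³v³, (u⁴v)¹⁸ = u²v⁴, (u⁴v)¹⁹ = uv⁵, (u⁴v)²⁰ = v⁶, (u⁴v)²¹ = u⁴, (u⁴v)²² = u³v, (u⁴v)²³ = u²v², (u⁴v)²⁴ = uv³, (u⁴v)²⁵ = v⁴, (u⁴v)²⁶ = u⁴v⁵, (u⁴v)²⁷ = u³v⁶, (u⁴v)²⁸ = u², (u⁴v)²⁹ = uv, (u⁴v)³⁰ = v², (u⁴v)³¹ = u⁴v³, (u⁴v)³² = u³v⁴, (u⁴v)³³ = u²v⁵, (u⁴v)³⁴ = uv⁶, (u⁴v)³⁵ = e.
The smallest positive k with (u⁴v)ᵏ = e is 35, so |⟨u⁴v⟩| = 35.

Answer: 35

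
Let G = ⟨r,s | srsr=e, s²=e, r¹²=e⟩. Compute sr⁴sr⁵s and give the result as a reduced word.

Multiply left to right, reducing at each step:
  s · r⁴ = r⁸s
  (r⁸s) · s = r⁸
  (r⁸) · r⁵ = r
  r · s = rs

Answer: rs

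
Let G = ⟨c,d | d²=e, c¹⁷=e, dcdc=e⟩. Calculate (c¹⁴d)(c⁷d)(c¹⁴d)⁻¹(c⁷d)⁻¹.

[(c¹⁴d), (c⁷d)] = (c¹⁴d)·(c⁷d)·(c¹⁴d)⁻¹·(c⁷d)⁻¹.
  (c¹⁴d) · (c⁷d) = c⁷
  (c⁷) · (c¹⁴d) = c⁴d
  (c⁴d) · (c⁷d) = c¹⁴

Answer: c¹⁴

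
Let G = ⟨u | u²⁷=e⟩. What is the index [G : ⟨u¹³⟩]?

First find ord(u¹³) by computing successive powers:
  (u¹³)¹ = u¹³, (u¹³)² = u²⁶, (u¹³)³ = u¹², (u¹³)⁴ = u²⁵, (u¹³)⁵ = u¹¹, (u¹³)⁶ = u²⁴, (u¹³)⁷ = u¹⁰, (u¹³)⁸ = u²³, (u¹³)⁹ = u⁹, (u¹³)¹⁰ = u²², (u¹³)¹¹ = u⁸, (u¹³)¹² = u²¹, (u¹³)¹³ = u⁷, (u¹³)¹⁴ = u²⁰, (u¹³)¹⁵ = u⁶, (u¹³)¹⁶ = u¹⁹, (u¹³)¹⁷ = u⁵, (u¹³)¹⁸ = u¹⁸, (u¹³)¹⁹ = u⁴, (u¹³)²⁰ = u¹⁷, (u¹³)²¹ = u³, (u¹³)²² = u¹⁶, (u¹³)²³ = u², (u¹³)²⁴ = u¹⁵, (u¹³)²⁵ = u, (u¹³)²⁶ = u¹⁴, (u¹³)²⁷ = e.
So |⟨u¹³⟩| = ord(u¹³) = 27. With |G| = 27, by Lagrange [G : ⟨u¹³⟩] = 27/27 = 1.

Answer: 1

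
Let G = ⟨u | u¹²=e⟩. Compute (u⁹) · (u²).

Compute (u⁹) · (u²) by multiplying left to right and reducing via the relations at each step:
  (u⁹) · u² = u¹¹

Answer: u¹¹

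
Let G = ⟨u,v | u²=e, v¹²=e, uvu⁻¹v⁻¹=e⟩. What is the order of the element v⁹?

Compute successive powers until reaching e:
  (v⁹)¹ = v⁹, (v⁹)² = v⁶, (v⁹)³ = v³, (v⁹)⁴ = e.
The smallest positive k with (v⁹)ᵏ = e is 4.

Answer: 4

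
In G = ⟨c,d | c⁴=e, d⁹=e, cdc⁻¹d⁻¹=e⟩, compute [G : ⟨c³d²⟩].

First find ord(c³d²) by computing successive powers:
  (c³d²)¹ = c³d², (c³d²)² = c²d⁴, (c³d²)³ = cd⁶, (c³d²)⁴ = d⁸, (c³d²)⁵ = c³d, (c³d²)⁶ = c²d³, (c³d²)⁷ = cd⁵, (c³d²)⁸ = d⁷, (c³d²)⁹ = c³, (c³d²)¹⁰ = c²d², (c³d²)¹¹ = cd⁴, (c³d²)¹² = d⁶, (c³d²)¹³ = c³d⁸, (c³d²)¹⁴ = c²d, (c³d²)¹⁵ = cd³, (c³d²)¹⁶ = d⁵, (c³d²)¹⁷ = c³d⁷, (c³d²)¹⁸ = c², (c³d²)¹⁹ = cd², (c³d²)²⁰ = d⁴, (c³d²)²¹ = c³d⁶, (c³d²)²² = c²d⁸, (c³d²)²³ = cd, (c³d²)²⁴ = d³, (c³d²)²⁵ = c³d⁵, (c³d²)²⁶ = c²d⁷, (c³d²)²⁷ = c, (c³d²)²⁸ = d², (c³d²)²⁹ = c³d⁴, (c³d²)³⁰ = c²d⁶, (c³d²)³¹ = cd⁸, (c³d²)³² = d, (c³d²)³³ = c³d³, (c³d²)³⁴ = c²d⁵, (c³d²)³⁵ = cd⁷, (c³d²)³⁶ = e.
So |⟨c³d²⟩| = ord(c³d²) = 36. With |G| = 36, by Lagrange [G : ⟨c³d²⟩] = 36/36 = 1.

Answer: 1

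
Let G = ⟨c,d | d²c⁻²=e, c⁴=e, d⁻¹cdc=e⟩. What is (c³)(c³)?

Compute (c³) · (c³) by multiplying left to right and reducing via the relations at each step:
  (c³) · c³ = c²

Answer: c²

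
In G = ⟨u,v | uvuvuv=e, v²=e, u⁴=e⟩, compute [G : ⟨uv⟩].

First find ord(uv) by computing successive powers:
  (uv)¹ = uv, (uv)² = vu³, (uv)³ = e.
So |⟨uv⟩| = ord(uv) = 3. With |G| = 24, by Lagrange [G : ⟨uv⟩] = 24/3 = 8.

Answer: 8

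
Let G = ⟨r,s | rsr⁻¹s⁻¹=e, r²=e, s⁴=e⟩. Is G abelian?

Each pair of generators commutes: r·s = rs = s·r. Since the generators pairwise commute, every element of G commutes with every other, so G is abelian.

Answer: Yes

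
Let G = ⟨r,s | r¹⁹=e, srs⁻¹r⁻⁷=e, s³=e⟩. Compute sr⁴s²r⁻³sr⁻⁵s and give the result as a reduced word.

Multiply left to right, reducing at each step:
  s · r⁴ = r⁹s
  (r⁹s) · s² = r⁹
  (r⁹) · r⁻³ = r⁶
  (r⁶) · s = r⁶s
  (r⁶s) · r⁻⁵ = r⁹s
  (r⁹s) · s = r⁹s²

Answer: r⁹s²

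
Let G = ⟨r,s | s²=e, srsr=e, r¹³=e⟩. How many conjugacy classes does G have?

The conjugacy classes (representative and size) are:
  [e] (size 1), [r¹²] (size 2), [r¹¹] (size 2), [r³] (size 2), [r⁴] (size 2), [r⁸] (size 2), [r⁶] (size 2), [s] (size 13).
Class equation: 1 + 2 + 2 + 2 + 2 + 2 + 2 + 13 = 26 = |G|. So G has 8 conjugacy classes.

Answer: 8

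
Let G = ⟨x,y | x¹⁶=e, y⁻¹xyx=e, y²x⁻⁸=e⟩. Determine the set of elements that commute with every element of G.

An element z ∈ Z(G) iff z commutes with every generator.
For example x⁸ is central: (x⁸)·x = x⁹ = x·(x⁸); (x⁸)·y = y⁻¹ = y·(x⁸).
Whereas x ∉ Z(G) since x·y = xy ≠ x⁷y⁻¹ = y·x.
Checking each of the 32 elements this way gives Z(G) = {e, x⁸}, of order 2.

Answer: {e, x⁸}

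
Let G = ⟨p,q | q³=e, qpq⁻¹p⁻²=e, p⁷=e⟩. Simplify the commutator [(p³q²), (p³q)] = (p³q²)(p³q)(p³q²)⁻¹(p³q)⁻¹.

[(p³q²), (p³q)] = (p³q²)·(p³q)·(p³q²)⁻¹·(p³q)⁻¹.
  (p³q²) · (p³q) = p
  p · (pq) = p²q
  (p²q) · (p²q²) = p⁶

Answer: p⁶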